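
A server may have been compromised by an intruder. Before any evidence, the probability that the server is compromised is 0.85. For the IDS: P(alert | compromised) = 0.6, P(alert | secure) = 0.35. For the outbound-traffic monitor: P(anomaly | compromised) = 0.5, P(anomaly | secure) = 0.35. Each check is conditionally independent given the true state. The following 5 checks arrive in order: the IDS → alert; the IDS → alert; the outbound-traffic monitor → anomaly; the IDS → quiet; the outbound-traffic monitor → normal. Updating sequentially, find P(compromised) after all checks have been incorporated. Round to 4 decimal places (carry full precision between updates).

0.9184

Apply Bayes' rule sequentially, carrying P(compromised) forward.
After the IDS='alert': P(compromised) = 0.6·0.8500 / (0.6·0.8500 + 0.35·0.1500) ≈ 0.9067
After the IDS='alert': P(compromised) = 0.6·0.9067 / (0.6·0.9067 + 0.35·0.0933) ≈ 0.9434
After the outbound-traffic monitor='anomaly': P(compromised) = 0.5·0.9434 / (0.5·0.9434 + 0.35·0.0566) ≈ 0.9597
After the IDS='quiet': P(compromised) = 0.4·0.9597 / (0.4·0.9597 + 0.65·0.0403) ≈ 0.9361
After the outbound-traffic monitor='normal': P(compromised) = 0.5·0.9361 / (0.5·0.9361 + 0.65·0.0639) ≈ 0.9184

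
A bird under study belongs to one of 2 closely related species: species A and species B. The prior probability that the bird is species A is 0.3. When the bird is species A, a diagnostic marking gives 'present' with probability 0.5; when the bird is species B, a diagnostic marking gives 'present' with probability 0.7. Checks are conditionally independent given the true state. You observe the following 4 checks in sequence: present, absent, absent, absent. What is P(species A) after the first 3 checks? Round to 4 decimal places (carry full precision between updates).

0.4596

After 'present': P(species A) = 0.5·0.3000 / (0.5·0.3000 + 0.7·0.7000) ≈ 0.2344
After 'absent': P(species A) = 0.5·0.2344 / (0.5·0.2344 + 0.3·0.7656) ≈ 0.3378
After 'absent': P(species A) = 0.5·0.3378 / (0.5·0.3378 + 0.3·0.6622) ≈ 0.4596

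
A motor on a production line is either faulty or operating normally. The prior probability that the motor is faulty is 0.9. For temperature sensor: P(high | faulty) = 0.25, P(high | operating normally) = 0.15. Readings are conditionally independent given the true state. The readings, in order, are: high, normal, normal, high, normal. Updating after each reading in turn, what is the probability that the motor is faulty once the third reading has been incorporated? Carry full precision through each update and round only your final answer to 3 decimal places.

0.921

After 'high': P(faulty) = 0.25·0.9000 / (0.25·0.9000 + 0.15·0.1000) ≈ 0.9375
After 'normal': P(faulty) = 0.75·0.9375 / (0.75·0.9375 + 0.85·0.0625) ≈ 0.9298
After 'normal': P(faulty) = 0.75·0.9298 / (0.75·0.9298 + 0.85·0.0702) ≈ 0.9211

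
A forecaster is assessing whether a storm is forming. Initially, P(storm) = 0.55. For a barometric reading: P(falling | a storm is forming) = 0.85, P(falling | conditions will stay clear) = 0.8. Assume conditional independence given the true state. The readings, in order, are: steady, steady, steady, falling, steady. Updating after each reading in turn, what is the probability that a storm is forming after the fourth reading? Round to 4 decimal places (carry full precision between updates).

0.3539

After 'steady': P(storm) = 0.15·0.5500 / (0.15·0.5500 + 0.2·0.4500) ≈ 0.4783
After 'steady': P(storm) = 0.15·0.4783 / (0.15·0.4783 + 0.2·0.5217) ≈ 0.4074
After 'steady': P(storm) = 0.15·0.4074 / (0.15·0.4074 + 0.2·0.5926) ≈ 0.3402
After 'falling': P(storm) = 0.85·0.3402 / (0.85·0.3402 + 0.8·0.6598) ≈ 0.3539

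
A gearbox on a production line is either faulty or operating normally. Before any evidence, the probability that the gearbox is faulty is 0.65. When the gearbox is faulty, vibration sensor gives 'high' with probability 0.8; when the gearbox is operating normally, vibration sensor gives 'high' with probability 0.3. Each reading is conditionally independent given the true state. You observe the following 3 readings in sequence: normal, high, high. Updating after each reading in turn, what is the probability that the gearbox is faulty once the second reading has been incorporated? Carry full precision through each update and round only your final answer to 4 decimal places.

0.5859

Apply Bayes' rule sequentially, carrying P(faulty) forward.
After 'normal': P(faulty) = 0.2·0.6500 / (0.2·0.6500 + 0.7·0.3500) ≈ 0.3467
After 'high': P(faulty) = 0.8·0.3467 / (0.8·0.3467 + 0.3·0.6533) ≈ 0.5859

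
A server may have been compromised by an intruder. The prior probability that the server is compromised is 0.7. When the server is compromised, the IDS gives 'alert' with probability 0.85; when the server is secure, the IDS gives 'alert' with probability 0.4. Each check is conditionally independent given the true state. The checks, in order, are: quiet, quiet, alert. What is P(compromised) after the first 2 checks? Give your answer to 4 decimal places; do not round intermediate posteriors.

0.1273

After 'quiet': P(compromised) = 0.15·0.7000 / (0.15·0.7000 + 0.6·0.3000) ≈ 0.3684
After 'quiet': P(compromised) = 0.15·0.3684 / (0.15·0.3684 + 0.6·0.6316) ≈ 0.1273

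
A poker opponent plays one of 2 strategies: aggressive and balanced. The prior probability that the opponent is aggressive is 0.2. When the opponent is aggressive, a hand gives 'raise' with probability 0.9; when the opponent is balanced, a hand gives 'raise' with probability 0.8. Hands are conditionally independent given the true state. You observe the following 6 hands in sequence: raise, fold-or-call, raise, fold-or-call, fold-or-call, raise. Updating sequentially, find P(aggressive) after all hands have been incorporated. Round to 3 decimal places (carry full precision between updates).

After 'raise': P(aggressive) = 0.9·0.2000 / (0.9·0.2000 + 0.8·0.8000) ≈ 0.2195
After 'fold-or-call': P(aggressive) = 0.1·0.2195 / (0.1·0.2195 + 0.2·0.7805) ≈ 0.1233
After 'raise': P(aggressive) = 0.9·0.1233 / (0.9·0.1233 + 0.8·0.8767) ≈ 0.1366
After 'fold-or-call': P(aggressive) = 0.1·0.1366 / (0.1·0.1366 + 0.2·0.8634) ≈ 0.0733
After 'fold-or-call': P(aggressive) = 0.1·0.0733 / (0.1·0.0733 + 0.2·0.9267) ≈ 0.0380
After 'raise': P(aggressive) = 0.9·0.0380 / (0.9·0.0380 + 0.8·0.9620) ≈ 0.0426

0.043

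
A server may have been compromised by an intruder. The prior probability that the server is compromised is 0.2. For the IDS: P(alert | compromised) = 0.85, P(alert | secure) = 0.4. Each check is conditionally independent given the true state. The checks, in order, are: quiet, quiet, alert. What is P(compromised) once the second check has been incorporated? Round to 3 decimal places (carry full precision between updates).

Apply Bayes' rule sequentially, carrying P(compromised) forward.
After 'quiet': P(compromised) = 0.15·0.2000 / (0.15·0.2000 + 0.6·0.8000) ≈ 0.0588
After 'quiet': P(compromised) = 0.15·0.0588 / (0.15·0.0588 + 0.6·0.9412) ≈ 0.0154

0.015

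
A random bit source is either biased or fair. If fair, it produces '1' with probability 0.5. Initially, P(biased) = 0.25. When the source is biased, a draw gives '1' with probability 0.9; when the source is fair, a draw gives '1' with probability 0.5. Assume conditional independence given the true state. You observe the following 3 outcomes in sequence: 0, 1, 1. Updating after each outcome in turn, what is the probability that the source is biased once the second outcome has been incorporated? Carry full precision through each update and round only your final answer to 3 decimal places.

After '0': P(biased) = 0.1·0.2500 / (0.1·0.2500 + 0.5·0.7500) ≈ 0.0625
After '1': P(biased) = 0.9·0.0625 / (0.9·0.0625 + 0.5·0.9375) ≈ 0.1071

0.107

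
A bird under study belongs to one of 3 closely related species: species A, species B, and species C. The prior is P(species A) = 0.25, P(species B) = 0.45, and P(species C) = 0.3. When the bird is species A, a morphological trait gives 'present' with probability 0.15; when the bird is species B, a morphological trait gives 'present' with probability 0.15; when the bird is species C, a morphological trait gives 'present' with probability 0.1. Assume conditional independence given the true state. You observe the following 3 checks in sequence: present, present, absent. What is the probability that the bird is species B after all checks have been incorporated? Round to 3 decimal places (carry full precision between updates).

After 'present': normaliser = 0.15·0.2500 + 0.15·0.4500 + 0.1·0.3000; P(species A) ≈ 0.2778, P(species B) ≈ 0.5000, P(species C) ≈ 0.2222
After 'present': normaliser = 0.15·0.2778 + 0.15·0.5000 + 0.1·0.2222; P(species A) ≈ 0.3000, P(species B) ≈ 0.5400, P(species C) ≈ 0.1600
After 'absent': normaliser = 0.85·0.3000 + 0.85·0.5400 + 0.9·0.1600; P(species A) ≈ 0.2972, P(species B) ≈ 0.5350, P(species C) ≈ 0.1678

0.535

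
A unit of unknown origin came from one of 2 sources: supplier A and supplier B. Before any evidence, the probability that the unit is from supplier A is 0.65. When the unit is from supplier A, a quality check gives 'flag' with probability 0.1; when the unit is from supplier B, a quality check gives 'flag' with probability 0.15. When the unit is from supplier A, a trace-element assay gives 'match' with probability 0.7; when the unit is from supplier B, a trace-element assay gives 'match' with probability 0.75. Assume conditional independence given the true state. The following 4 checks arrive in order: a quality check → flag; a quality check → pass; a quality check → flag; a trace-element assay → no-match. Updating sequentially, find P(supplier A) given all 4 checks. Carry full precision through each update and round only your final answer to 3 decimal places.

0.512

After a quality check='flag': P(supplier A) = 0.1·0.6500 / (0.1·0.6500 + 0.15·0.3500) ≈ 0.5532
After a quality check='pass': P(supplier A) = 0.9·0.5532 / (0.9·0.5532 + 0.85·0.4468) ≈ 0.5673
After a quality check='flag': P(supplier A) = 0.1·0.5673 / (0.1·0.5673 + 0.15·0.4327) ≈ 0.4664
After a trace-element assay='no-match': P(supplier A) = 0.3·0.4664 / (0.3·0.4664 + 0.25·0.5336) ≈ 0.5119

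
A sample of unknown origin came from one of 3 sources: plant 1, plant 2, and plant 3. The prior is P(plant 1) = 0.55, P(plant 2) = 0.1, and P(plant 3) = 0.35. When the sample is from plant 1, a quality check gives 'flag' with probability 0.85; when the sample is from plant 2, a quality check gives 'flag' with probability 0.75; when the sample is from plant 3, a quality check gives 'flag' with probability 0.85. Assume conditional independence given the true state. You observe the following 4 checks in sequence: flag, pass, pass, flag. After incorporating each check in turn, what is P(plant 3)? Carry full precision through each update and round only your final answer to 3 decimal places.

0.314

After 'flag': normaliser = 0.85·0.5500 + 0.75·0.1000 + 0.85·0.3500; P(plant 1) ≈ 0.5565, P(plant 2) ≈ 0.0893, P(plant 3) ≈ 0.3542
After 'pass': normaliser = 0.15·0.5565 + 0.25·0.0893 + 0.15·0.3542; P(plant 1) ≈ 0.5253, P(plant 2) ≈ 0.1404, P(plant 3) ≈ 0.3343
After 'pass': normaliser = 0.15·0.5253 + 0.25·0.1404 + 0.15·0.3343; P(plant 1) ≈ 0.4803, P(plant 2) ≈ 0.2140, P(plant 3) ≈ 0.3057
After 'flag': normaliser = 0.85·0.4803 + 0.75·0.2140 + 0.85·0.3057; P(plant 1) ≈ 0.4927, P(plant 2) ≈ 0.1937, P(plant 3) ≈ 0.3135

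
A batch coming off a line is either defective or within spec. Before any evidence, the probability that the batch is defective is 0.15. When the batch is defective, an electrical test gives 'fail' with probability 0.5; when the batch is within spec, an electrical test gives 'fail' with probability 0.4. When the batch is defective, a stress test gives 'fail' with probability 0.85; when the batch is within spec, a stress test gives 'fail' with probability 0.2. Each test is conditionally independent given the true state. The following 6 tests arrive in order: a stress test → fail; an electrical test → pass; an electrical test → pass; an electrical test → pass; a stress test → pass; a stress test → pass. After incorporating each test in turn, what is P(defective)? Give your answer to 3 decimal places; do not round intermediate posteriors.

0.015

After a stress test='fail': P(defective) = 0.85·0.1500 / (0.85·0.1500 + 0.2·0.8500) ≈ 0.4286
After an electrical test='pass': P(defective) = 0.5·0.4286 / (0.5·0.4286 + 0.6·0.5714) ≈ 0.3846
After an electrical test='pass': P(defective) = 0.5·0.3846 / (0.5·0.3846 + 0.6·0.6154) ≈ 0.3425
After an electrical test='pass': P(defective) = 0.5·0.3425 / (0.5·0.3425 + 0.6·0.6575) ≈ 0.3027
After a stress test='pass': P(defective) = 0.15·0.3027 / (0.15·0.3027 + 0.8·0.6973) ≈ 0.0753
After a stress test='pass': P(defective) = 0.15·0.0753 / (0.15·0.0753 + 0.8·0.9247) ≈ 0.0150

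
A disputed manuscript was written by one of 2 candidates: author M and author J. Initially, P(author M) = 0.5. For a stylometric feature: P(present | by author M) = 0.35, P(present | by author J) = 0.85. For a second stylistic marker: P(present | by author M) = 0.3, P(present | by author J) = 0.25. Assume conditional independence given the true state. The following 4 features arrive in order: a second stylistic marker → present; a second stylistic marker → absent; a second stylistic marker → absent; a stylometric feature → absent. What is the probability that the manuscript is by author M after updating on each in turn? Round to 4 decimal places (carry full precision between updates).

Apply Bayes' rule sequentially, carrying P(author M) forward.
After a second stylistic marker='present': P(author M) = 0.3·0.5000 / (0.3·0.5000 + 0.25·0.5000) ≈ 0.5455
After a second stylistic marker='absent': P(author M) = 0.7·0.5455 / (0.7·0.5455 + 0.75·0.4545) ≈ 0.5283
After a second stylistic marker='absent': P(author M) = 0.7·0.5283 / (0.7·0.5283 + 0.75·0.4717) ≈ 0.5111
After a stylometric feature='absent': P(author M) = 0.65·0.5111 / (0.65·0.5111 + 0.15·0.4889) ≈ 0.8192

0.8192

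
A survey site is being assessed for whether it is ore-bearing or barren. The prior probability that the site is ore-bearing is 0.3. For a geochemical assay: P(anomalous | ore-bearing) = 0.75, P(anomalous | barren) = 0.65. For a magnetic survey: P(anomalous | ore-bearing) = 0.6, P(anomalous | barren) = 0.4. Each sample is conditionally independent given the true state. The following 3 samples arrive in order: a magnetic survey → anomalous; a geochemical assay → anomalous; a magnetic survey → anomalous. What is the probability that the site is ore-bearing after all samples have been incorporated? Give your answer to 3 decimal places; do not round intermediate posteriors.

0.527

After a magnetic survey='anomalous': P(ore) = 0.6·0.3000 / (0.6·0.3000 + 0.4·0.7000) ≈ 0.3913
After a geochemical assay='anomalous': P(ore) = 0.75·0.3913 / (0.75·0.3913 + 0.65·0.6087) ≈ 0.4259
After a magnetic survey='anomalous': P(ore) = 0.6·0.4259 / (0.6·0.4259 + 0.4·0.5741) ≈ 0.5267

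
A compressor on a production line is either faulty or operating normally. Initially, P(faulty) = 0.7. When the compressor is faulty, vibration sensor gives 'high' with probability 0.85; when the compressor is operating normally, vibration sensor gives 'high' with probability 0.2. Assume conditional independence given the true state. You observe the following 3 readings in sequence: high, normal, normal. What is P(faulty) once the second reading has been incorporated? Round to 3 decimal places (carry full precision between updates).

0.650

After 'high': P(faulty) = 0.85·0.7000 / (0.85·0.7000 + 0.2·0.3000) ≈ 0.9084
After 'normal': P(faulty) = 0.15·0.9084 / (0.15·0.9084 + 0.8·0.0916) ≈ 0.6503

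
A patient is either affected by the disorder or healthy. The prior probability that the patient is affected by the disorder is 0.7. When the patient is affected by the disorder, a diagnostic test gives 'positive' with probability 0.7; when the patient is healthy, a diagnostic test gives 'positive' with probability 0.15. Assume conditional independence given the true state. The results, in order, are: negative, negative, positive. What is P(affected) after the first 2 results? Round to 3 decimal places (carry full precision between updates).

0.225

After 'negative': P(affected) = 0.3·0.7000 / (0.3·0.7000 + 0.85·0.3000) ≈ 0.4516
After 'negative': P(affected) = 0.3·0.4516 / (0.3·0.4516 + 0.85·0.5484) ≈ 0.2252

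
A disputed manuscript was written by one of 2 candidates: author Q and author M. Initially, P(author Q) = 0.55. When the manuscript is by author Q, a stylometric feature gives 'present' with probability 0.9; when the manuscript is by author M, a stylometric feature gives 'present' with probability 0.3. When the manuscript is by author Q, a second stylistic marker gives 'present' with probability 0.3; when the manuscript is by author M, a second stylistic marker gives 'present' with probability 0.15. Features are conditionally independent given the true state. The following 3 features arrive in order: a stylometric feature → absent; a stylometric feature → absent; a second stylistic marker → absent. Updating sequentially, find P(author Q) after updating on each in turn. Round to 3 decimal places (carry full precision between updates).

After a stylometric feature='absent': P(author Q) = 0.1·0.5500 / (0.1·0.5500 + 0.7·0.4500) ≈ 0.1486
After a stylometric feature='absent': P(author Q) = 0.1·0.1486 / (0.1·0.1486 + 0.7·0.8514) ≈ 0.0243
After a second stylistic marker='absent': P(author Q) = 0.7·0.0243 / (0.7·0.0243 + 0.85·0.9757) ≈ 0.0201

0.020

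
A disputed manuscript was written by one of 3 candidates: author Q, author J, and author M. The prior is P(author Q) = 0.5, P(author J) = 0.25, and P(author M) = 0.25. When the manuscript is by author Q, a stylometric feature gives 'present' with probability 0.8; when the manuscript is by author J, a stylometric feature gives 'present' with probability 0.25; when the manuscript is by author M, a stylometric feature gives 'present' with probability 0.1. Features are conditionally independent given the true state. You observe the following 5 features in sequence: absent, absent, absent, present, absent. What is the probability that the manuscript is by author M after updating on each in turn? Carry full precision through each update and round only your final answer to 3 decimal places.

After 'absent': normaliser = 0.2·0.5000 + 0.75·0.2500 + 0.9·0.2500; P(author Q) ≈ 0.1951, P(author J) ≈ 0.3659, P(author M) ≈ 0.4390
After 'absent': normaliser = 0.2·0.1951 + 0.75·0.3659 + 0.9·0.4390; P(author Q) ≈ 0.0551, P(author J) ≈ 0.3873, P(author M) ≈ 0.5577
After 'absent': normaliser = 0.2·0.0551 + 0.75·0.3873 + 0.9·0.5577; P(author Q) ≈ 0.0137, P(author J) ≈ 0.3615, P(author M) ≈ 0.6247
After 'present': normaliser = 0.8·0.0137 + 0.25·0.3615 + 0.1·0.6247; P(author Q) ≈ 0.0670, P(author J) ≈ 0.5517, P(author M) ≈ 0.3813
After 'absent': normaliser = 0.2·0.0670 + 0.75·0.5517 + 0.9·0.3813; P(author Q) ≈ 0.0174, P(author J) ≈ 0.5371, P(author M) ≈ 0.4455

0.446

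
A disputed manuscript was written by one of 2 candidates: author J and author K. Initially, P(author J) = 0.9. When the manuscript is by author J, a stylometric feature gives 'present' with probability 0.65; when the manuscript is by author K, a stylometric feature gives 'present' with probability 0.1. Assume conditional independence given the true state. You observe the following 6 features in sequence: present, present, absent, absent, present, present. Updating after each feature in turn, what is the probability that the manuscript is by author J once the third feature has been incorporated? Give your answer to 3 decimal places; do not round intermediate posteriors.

After 'present': P(author J) = 0.65·0.9000 / (0.65·0.9000 + 0.1·0.1000) ≈ 0.9832
After 'present': P(author J) = 0.65·0.9832 / (0.65·0.9832 + 0.1·0.0168) ≈ 0.9974
After 'absent': P(author J) = 0.35·0.9974 / (0.35·0.9974 + 0.9·0.0026) ≈ 0.9933

0.993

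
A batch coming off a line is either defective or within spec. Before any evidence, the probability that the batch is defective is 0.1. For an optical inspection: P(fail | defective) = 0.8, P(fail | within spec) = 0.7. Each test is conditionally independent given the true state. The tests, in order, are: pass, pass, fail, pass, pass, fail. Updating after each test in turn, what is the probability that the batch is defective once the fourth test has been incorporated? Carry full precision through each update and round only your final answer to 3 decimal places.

0.036

Each posterior becomes the prior for the next update.
After 'pass': P(defective) = 0.2·0.1000 / (0.2·0.1000 + 0.3·0.9000) ≈ 0.0690
After 'pass': P(defective) = 0.2·0.0690 / (0.2·0.0690 + 0.3·0.9310) ≈ 0.0471
After 'fail': P(defective) = 0.8·0.0471 / (0.8·0.0471 + 0.7·0.9529) ≈ 0.0534
After 'pass': P(defective) = 0.2·0.0534 / (0.2·0.0534 + 0.3·0.9466) ≈ 0.0363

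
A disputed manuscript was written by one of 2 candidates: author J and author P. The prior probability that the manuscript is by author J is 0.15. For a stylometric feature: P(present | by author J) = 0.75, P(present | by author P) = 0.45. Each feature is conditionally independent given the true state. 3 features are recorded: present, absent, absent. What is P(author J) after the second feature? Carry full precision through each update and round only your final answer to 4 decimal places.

After 'present': P(author J) = 0.75·0.1500 / (0.75·0.1500 + 0.45·0.8500) ≈ 0.2273
After 'absent': P(author J) = 0.25·0.2273 / (0.25·0.2273 + 0.55·0.7727) ≈ 0.1179

0.1179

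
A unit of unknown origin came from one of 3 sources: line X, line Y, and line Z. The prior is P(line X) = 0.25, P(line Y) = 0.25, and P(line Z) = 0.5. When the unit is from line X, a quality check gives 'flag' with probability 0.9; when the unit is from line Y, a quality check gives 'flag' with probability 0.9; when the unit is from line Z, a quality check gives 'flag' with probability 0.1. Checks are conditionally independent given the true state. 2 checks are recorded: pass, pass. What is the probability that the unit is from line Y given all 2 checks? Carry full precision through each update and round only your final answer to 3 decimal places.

Each posterior becomes the prior for the next update.
After 'pass': normaliser = 0.1·0.2500 + 0.1·0.2500 + 0.9·0.5000; P(line X) ≈ 0.0500, P(line Y) ≈ 0.0500, P(line Z) ≈ 0.9000
After 'pass': normaliser = 0.1·0.0500 + 0.1·0.0500 + 0.9·0.9000; P(line X) ≈ 0.0061, P(line Y) ≈ 0.0061, P(line Z) ≈ 0.9878

0.006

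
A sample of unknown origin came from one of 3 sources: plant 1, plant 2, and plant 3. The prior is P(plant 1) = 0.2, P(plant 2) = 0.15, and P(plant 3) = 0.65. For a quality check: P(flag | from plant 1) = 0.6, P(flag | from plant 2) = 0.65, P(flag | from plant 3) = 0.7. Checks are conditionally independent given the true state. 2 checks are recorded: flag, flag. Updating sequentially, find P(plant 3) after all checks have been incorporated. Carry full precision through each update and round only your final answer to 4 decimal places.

After 'flag': normaliser = 0.6·0.2000 + 0.65·0.1500 + 0.7·0.6500; P(plant 1) ≈ 0.1784, P(plant 2) ≈ 0.1450, P(plant 3) ≈ 0.6766
After 'flag': normaliser = 0.6·0.1784 + 0.65·0.1450 + 0.7·0.6766; P(plant 1) ≈ 0.1586, P(plant 2) ≈ 0.1396, P(plant 3) ≈ 0.7017

0.7017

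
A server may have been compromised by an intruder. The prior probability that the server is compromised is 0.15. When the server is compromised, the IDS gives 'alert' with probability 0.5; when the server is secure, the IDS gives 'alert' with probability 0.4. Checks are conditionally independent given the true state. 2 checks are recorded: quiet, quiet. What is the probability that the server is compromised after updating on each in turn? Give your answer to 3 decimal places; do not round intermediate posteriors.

Each posterior becomes the prior for the next update.
After 'quiet': P(compromised) = 0.5·0.1500 / (0.5·0.1500 + 0.6·0.8500) ≈ 0.1282
After 'quiet': P(compromised) = 0.5·0.1282 / (0.5·0.1282 + 0.6·0.8718) ≈ 0.1092

0.109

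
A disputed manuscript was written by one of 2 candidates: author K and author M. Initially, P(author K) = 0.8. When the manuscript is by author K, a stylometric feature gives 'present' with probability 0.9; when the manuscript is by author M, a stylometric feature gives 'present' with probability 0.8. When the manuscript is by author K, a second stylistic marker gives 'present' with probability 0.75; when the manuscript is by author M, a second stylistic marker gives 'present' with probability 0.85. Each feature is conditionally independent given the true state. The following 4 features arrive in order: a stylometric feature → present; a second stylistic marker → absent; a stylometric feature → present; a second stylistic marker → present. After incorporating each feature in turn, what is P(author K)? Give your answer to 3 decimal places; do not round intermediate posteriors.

Each posterior becomes the prior for the next update.
After a stylometric feature='present': P(author K) = 0.9·0.8000 / (0.9·0.8000 + 0.8·0.2000) ≈ 0.8182
After a second stylistic marker='absent': P(author K) = 0.25·0.8182 / (0.25·0.8182 + 0.15·0.1818) ≈ 0.8824
After a stylometric feature='present': P(author K) = 0.9·0.8824 / (0.9·0.8824 + 0.8·0.1176) ≈ 0.8940
After a second stylistic marker='present': P(author K) = 0.75·0.8940 / (0.75·0.8940 + 0.85·0.1060) ≈ 0.8816

0.882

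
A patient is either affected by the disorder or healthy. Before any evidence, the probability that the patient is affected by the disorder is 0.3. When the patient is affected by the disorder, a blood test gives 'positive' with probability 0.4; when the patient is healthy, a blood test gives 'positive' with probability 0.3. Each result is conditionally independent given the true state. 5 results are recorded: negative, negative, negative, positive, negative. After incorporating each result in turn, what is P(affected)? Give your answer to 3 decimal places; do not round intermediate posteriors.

After 'negative': P(affected) = 0.6·0.3000 / (0.6·0.3000 + 0.7·0.7000) ≈ 0.2687
After 'negative': P(affected) = 0.6·0.2687 / (0.6·0.2687 + 0.7·0.7313) ≈ 0.2395
After 'negative': P(affected) = 0.6·0.2395 / (0.6·0.2395 + 0.7·0.7605) ≈ 0.2125
After 'positive': P(affected) = 0.4·0.2125 / (0.4·0.2125 + 0.3·0.7875) ≈ 0.2646
After 'negative': P(affected) = 0.6·0.2646 / (0.6·0.2646 + 0.7·0.7354) ≈ 0.2357

0.236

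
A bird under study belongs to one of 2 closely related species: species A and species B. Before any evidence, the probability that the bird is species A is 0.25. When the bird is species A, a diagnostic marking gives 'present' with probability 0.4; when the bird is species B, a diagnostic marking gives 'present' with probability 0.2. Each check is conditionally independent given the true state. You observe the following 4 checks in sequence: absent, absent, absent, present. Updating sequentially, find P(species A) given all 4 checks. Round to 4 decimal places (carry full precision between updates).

0.2195

Apply Bayes' rule sequentially, carrying P(species A) forward.
After 'absent': P(species A) = 0.6·0.2500 / (0.6·0.2500 + 0.8·0.7500) ≈ 0.2000
After 'absent': P(species A) = 0.6·0.2000 / (0.6·0.2000 + 0.8·0.8000) ≈ 0.1579
After 'absent': P(species A) = 0.6·0.1579 / (0.6·0.1579 + 0.8·0.8421) ≈ 0.1233
After 'present': P(species A) = 0.4·0.1233 / (0.4·0.1233 + 0.2·0.8767) ≈ 0.2195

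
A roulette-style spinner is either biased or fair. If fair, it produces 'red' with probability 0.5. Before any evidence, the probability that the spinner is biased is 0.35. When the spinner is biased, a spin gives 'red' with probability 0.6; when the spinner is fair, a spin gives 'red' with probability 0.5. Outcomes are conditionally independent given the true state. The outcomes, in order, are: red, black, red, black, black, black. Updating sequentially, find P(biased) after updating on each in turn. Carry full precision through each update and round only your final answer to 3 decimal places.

0.241

After 'red': P(biased) = 0.6·0.3500 / (0.6·0.3500 + 0.5·0.6500) ≈ 0.3925
After 'black': P(biased) = 0.4·0.3925 / (0.4·0.3925 + 0.5·0.6075) ≈ 0.3408
After 'red': P(biased) = 0.6·0.3408 / (0.6·0.3408 + 0.5·0.6592) ≈ 0.3828
After 'black': P(biased) = 0.4·0.3828 / (0.4·0.3828 + 0.5·0.6172) ≈ 0.3317
After 'black': P(biased) = 0.4·0.3317 / (0.4·0.3317 + 0.5·0.6683) ≈ 0.2842
After 'black': P(biased) = 0.4·0.2842 / (0.4·0.2842 + 0.5·0.7158) ≈ 0.2410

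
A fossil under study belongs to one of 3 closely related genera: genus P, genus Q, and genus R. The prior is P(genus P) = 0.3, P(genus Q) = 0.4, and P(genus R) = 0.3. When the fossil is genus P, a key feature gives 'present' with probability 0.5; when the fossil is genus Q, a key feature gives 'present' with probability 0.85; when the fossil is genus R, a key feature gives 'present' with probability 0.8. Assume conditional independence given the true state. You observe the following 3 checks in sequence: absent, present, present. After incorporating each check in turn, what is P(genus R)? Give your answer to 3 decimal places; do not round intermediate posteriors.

After 'absent': normaliser = 0.5·0.3000 + 0.15·0.4000 + 0.2·0.3000; P(genus P) ≈ 0.5556, P(genus Q) ≈ 0.2222, P(genus R) ≈ 0.2222
After 'present': normaliser = 0.5·0.5556 + 0.85·0.2222 + 0.8·0.2222; P(genus P) ≈ 0.4310, P(genus Q) ≈ 0.2931, P(genus R) ≈ 0.2759
After 'present': normaliser = 0.5·0.4310 + 0.85·0.2931 + 0.8·0.2759; P(genus P) ≈ 0.3145, P(genus Q) ≈ 0.3635, P(genus R) ≈ 0.3220

0.322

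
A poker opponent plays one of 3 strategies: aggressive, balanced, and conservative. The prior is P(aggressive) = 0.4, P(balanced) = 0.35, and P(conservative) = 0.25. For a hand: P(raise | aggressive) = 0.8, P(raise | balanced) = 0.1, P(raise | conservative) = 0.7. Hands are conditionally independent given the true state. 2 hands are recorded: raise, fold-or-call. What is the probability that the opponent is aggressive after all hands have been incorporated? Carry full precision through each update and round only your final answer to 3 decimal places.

After 'raise': normaliser = 0.8·0.4000 + 0.1·0.3500 + 0.7·0.2500; P(aggressive) ≈ 0.6038, P(balanced) ≈ 0.0660, P(conservative) ≈ 0.3302
After 'fold-or-call': normaliser = 0.2·0.6038 + 0.9·0.0660 + 0.3·0.3302; P(aggressive) ≈ 0.4324, P(balanced) ≈ 0.2128, P(conservative) ≈ 0.3547

0.432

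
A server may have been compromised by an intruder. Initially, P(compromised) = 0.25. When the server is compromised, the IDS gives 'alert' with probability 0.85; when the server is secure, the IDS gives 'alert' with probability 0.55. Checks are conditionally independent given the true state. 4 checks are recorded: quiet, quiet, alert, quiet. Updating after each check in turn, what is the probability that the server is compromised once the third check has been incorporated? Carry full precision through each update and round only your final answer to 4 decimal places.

After 'quiet': P(compromised) = 0.15·0.2500 / (0.15·0.2500 + 0.45·0.7500) ≈ 0.1000
After 'quiet': P(compromised) = 0.15·0.1000 / (0.15·0.1000 + 0.45·0.9000) ≈ 0.0357
After 'alert': P(compromised) = 0.85·0.0357 / (0.85·0.0357 + 0.55·0.9643) ≈ 0.0541

0.0541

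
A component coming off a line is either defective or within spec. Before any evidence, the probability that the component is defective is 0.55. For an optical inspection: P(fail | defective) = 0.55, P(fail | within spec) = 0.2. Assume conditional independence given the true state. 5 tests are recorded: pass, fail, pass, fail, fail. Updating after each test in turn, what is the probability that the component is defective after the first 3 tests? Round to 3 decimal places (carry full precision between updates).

0.515

Apply Bayes' rule sequentially, carrying P(defective) forward.
After 'pass': P(defective) = 0.45·0.5500 / (0.45·0.5500 + 0.8·0.4500) ≈ 0.4074
After 'fail': P(defective) = 0.55·0.4074 / (0.55·0.4074 + 0.2·0.5926) ≈ 0.6541
After 'pass': P(defective) = 0.45·0.6541 / (0.45·0.6541 + 0.8·0.3459) ≈ 0.5154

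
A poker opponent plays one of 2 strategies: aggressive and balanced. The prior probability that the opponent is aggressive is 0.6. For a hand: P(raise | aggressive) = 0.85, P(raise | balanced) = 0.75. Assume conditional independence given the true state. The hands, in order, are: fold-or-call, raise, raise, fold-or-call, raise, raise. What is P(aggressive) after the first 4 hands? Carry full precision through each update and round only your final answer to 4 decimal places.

Apply Bayes' rule sequentially, carrying P(aggressive) forward.
After 'fold-or-call': P(aggressive) = 0.15·0.6000 / (0.15·0.6000 + 0.25·0.4000) ≈ 0.4737
After 'raise': P(aggressive) = 0.85·0.4737 / (0.85·0.4737 + 0.75·0.5263) ≈ 0.5050
After 'raise': P(aggressive) = 0.85·0.5050 / (0.85·0.5050 + 0.75·0.4950) ≈ 0.5362
After 'fold-or-call': P(aggressive) = 0.15·0.5362 / (0.15·0.5362 + 0.25·0.4638) ≈ 0.4095

0.4095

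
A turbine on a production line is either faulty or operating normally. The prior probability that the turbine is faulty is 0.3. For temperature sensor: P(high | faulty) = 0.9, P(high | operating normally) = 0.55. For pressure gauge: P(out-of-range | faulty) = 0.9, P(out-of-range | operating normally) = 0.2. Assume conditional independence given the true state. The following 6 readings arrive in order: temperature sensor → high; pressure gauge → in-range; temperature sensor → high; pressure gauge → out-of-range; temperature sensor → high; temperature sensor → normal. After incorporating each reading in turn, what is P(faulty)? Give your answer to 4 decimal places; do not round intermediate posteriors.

After temperature sensor='high': P(faulty) = 0.9·0.3000 / (0.9·0.3000 + 0.55·0.7000) ≈ 0.4122
After pressure gauge='in-range': P(faulty) = 0.1·0.4122 / (0.1·0.4122 + 0.8·0.5878) ≈ 0.0806
After temperature sensor='high': P(faulty) = 0.9·0.0806 / (0.9·0.0806 + 0.55·0.9194) ≈ 0.1255
After pressure gauge='out-of-range': P(faulty) = 0.9·0.1255 / (0.9·0.1255 + 0.2·0.8745) ≈ 0.3923
After temperature sensor='high': P(faulty) = 0.9·0.3923 / (0.9·0.3923 + 0.55·0.6077) ≈ 0.5137
After temperature sensor='normal': P(faulty) = 0.1·0.5137 / (0.1·0.5137 + 0.45·0.4863) ≈ 0.1901

0.1901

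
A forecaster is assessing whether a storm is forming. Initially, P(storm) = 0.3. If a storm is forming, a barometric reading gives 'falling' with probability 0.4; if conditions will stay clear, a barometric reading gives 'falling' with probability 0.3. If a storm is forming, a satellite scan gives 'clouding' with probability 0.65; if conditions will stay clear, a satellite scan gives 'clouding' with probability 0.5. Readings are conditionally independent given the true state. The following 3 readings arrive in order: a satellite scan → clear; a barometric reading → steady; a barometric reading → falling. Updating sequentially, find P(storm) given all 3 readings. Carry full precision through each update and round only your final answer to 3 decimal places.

0.255

Apply Bayes' rule sequentially, carrying P(storm) forward.
After a satellite scan='clear': P(storm) = 0.35·0.3000 / (0.35·0.3000 + 0.5·0.7000) ≈ 0.2308
After a barometric reading='steady': P(storm) = 0.6·0.2308 / (0.6·0.2308 + 0.7·0.7692) ≈ 0.2045
After a barometric reading='falling': P(storm) = 0.4·0.2045 / (0.4·0.2045 + 0.3·0.7955) ≈ 0.2553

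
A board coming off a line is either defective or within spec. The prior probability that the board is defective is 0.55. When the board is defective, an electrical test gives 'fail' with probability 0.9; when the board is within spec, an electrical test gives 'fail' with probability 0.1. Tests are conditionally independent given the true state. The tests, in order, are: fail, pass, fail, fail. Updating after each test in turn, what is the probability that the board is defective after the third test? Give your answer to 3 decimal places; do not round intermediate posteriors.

0.917

After 'fail': P(defective) = 0.9·0.5500 / (0.9·0.5500 + 0.1·0.4500) ≈ 0.9167
After 'pass': P(defective) = 0.1·0.9167 / (0.1·0.9167 + 0.9·0.0833) ≈ 0.5500
After 'fail': P(defective) = 0.9·0.5500 / (0.9·0.5500 + 0.1·0.4500) ≈ 0.9167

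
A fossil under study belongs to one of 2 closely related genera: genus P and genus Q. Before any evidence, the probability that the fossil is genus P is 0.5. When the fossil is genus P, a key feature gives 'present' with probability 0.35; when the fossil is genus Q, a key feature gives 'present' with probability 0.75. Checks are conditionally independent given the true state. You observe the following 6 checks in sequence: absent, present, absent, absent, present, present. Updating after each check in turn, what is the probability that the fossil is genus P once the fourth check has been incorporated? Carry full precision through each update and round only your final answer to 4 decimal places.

Each posterior becomes the prior for the next update.
After 'absent': P(genus P) = 0.65·0.5000 / (0.65·0.5000 + 0.25·0.5000) ≈ 0.7222
After 'present': P(genus P) = 0.35·0.7222 / (0.35·0.7222 + 0.75·0.2778) ≈ 0.5482
After 'absent': P(genus P) = 0.65·0.5482 / (0.65·0.5482 + 0.25·0.4518) ≈ 0.7593
After 'absent': P(genus P) = 0.65·0.7593 / (0.65·0.7593 + 0.25·0.2407) ≈ 0.8913

0.8913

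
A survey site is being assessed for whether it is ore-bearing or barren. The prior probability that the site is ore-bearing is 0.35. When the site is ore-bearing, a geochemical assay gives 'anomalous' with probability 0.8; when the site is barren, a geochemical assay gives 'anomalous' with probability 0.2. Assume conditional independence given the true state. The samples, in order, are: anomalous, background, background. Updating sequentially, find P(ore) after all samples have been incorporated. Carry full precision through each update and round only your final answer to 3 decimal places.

0.119

After 'anomalous': P(ore) = 0.8·0.3500 / (0.8·0.3500 + 0.2·0.6500) ≈ 0.6829
After 'background': P(ore) = 0.2·0.6829 / (0.2·0.6829 + 0.8·0.3171) ≈ 0.3500
After 'background': P(ore) = 0.2·0.3500 / (0.2·0.3500 + 0.8·0.6500) ≈ 0.1186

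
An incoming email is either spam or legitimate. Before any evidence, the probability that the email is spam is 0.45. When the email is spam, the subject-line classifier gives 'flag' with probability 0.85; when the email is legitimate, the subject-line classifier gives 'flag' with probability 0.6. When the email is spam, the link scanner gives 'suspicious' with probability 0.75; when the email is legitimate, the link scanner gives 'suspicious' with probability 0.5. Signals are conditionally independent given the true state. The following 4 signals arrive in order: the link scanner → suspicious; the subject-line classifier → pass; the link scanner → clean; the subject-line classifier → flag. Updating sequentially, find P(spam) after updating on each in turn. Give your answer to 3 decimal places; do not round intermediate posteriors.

Apply Bayes' rule sequentially, carrying P(spam) forward.
After the link scanner='suspicious': P(spam) = 0.75·0.4500 / (0.75·0.4500 + 0.5·0.5500) ≈ 0.5510
After the subject-line classifier='pass': P(spam) = 0.15·0.5510 / (0.15·0.5510 + 0.4·0.4490) ≈ 0.3152
After the link scanner='clean': P(spam) = 0.25·0.3152 / (0.25·0.3152 + 0.5·0.6848) ≈ 0.1871
After the subject-line classifier='flag': P(spam) = 0.85·0.1871 / (0.85·0.1871 + 0.6·0.8129) ≈ 0.2458

0.246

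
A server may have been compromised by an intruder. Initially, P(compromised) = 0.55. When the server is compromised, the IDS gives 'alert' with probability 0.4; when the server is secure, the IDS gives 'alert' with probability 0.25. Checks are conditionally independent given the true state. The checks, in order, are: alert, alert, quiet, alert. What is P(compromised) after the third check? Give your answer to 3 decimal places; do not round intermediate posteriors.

After 'alert': P(compromised) = 0.4·0.5500 / (0.4·0.5500 + 0.25·0.4500) ≈ 0.6617
After 'alert': P(compromised) = 0.4·0.6617 / (0.4·0.6617 + 0.25·0.3383) ≈ 0.7578
After 'quiet': P(compromised) = 0.6·0.7578 / (0.6·0.7578 + 0.75·0.2422) ≈ 0.7145

0.715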